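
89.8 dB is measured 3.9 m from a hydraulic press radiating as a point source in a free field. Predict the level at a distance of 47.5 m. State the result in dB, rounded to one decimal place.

Point-source attenuation: ΔL = 20·log₁₀(r₂/r₁) = 20·log₁₀(47.5/3.9) = 21.713 dB.
L₂ = 89.8 − 20·log₁₀(47.5/3.9) = 89.8 − 21.713 = 68.09 dB.

68.1 dB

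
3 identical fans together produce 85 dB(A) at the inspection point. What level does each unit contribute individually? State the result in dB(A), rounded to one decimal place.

Dividing the total intensity by 3 lowers the level by 10·log₁₀ 3 = 4.771 dB: L₁ = 85 − 4.771.

80.2 dB(A)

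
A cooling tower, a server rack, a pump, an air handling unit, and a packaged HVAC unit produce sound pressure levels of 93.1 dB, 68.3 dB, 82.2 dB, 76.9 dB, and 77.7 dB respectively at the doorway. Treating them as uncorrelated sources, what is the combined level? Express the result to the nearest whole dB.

94 dB

Incoherent sources combine by intensity addition: L_total = 10·log₁₀(Σ 10^(L_i/10)).
Σ 10^(L/10) = 10^(93.1/10) + 10^(68.3/10) + 10^(82.2/10) + 10^(76.9/10) + 10^(77.7/10) = 2.322e+09.
L_total = 10·log₁₀(2.322e+09) = 93.66 dB.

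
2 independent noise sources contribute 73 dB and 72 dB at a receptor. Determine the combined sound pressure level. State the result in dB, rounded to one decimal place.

Incoherent sources combine by intensity addition: L_total = 10·log₁₀(Σ 10^(L_i/10)).
Σ 10^(L/10) = 10^(73/10) + 10^(72/10) = 3.580e+07.
L_total = 10·log₁₀(3.580e+07) = 75.54 dB.

75.5 dB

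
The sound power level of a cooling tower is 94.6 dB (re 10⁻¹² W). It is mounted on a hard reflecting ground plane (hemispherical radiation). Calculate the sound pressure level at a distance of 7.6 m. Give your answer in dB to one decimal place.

69.0 dB

The power spreads over a hemisphere of area 2π·r², so L_p = L_w − 10·log₁₀(2π·r²).
2π·r² = 362.9 m², 10·log₁₀ of that is 25.598 dB.
L_p = 94.6 − 25.598 = 69.00 dB.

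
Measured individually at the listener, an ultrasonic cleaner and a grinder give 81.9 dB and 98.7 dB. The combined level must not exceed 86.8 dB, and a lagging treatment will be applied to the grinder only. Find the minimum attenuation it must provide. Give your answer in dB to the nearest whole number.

The untreated sources together contribute 10^(81.9/10) = 1.549e+08, i.e. 81.90 dB.
The limit corresponds to 10^(86.8/10) = 4.786e+08; subtracting the fixed part leaves 3.237e+08 for the grinder, i.e. 85.10 dB.
Required insertion loss = 98.7 − 85.10 = 13.60 dB.

14 dB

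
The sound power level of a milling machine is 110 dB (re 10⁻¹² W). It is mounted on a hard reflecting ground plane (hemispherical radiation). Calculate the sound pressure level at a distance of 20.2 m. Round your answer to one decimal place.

The power spreads over a hemisphere of area 2π·r², so L_p = L_w − 10·log₁₀(2π·r²).
2π·r² = 2564 m², 10·log₁₀ of that is 34.089 dB.
L_p = 110 − 34.089 = 75.91 dB.

75.9 dB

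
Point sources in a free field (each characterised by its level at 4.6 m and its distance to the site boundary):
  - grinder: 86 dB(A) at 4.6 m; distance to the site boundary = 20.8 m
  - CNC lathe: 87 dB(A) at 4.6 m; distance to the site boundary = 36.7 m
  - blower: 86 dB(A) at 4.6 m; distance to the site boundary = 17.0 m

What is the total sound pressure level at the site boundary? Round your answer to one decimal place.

77.5 dB(A)

Propagate each source to the receiver with L = L_ref − 20·log₁₀(r/r_ref), then add intensities.
grinder: 86 − 20·log₁₀(20.8/4.6) = 86 − 13.11 = 72.89 dB(A).
CNC lathe: 87 − 20·log₁₀(36.7/4.6) = 87 − 18.04 = 68.96 dB(A).
blower: 86 − 20·log₁₀(17.0/4.6) = 86 − 11.35 = 74.65 dB(A).
Σ 10^(L/10) = 5.649e+07 → L_total = 10·log₁₀(5.649e+07) = 77.52 dB(A).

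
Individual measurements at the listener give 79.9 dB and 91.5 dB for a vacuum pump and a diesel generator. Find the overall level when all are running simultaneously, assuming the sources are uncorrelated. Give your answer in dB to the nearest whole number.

For uncorrelated sources the intensities add, so convert each level to linear form, sum, and take 10·log₁₀ of the total.
Σ 10^(L/10) = 10^(79.9/10) + 10^(91.5/10) = 1.510e+09.
L_total = 10·log₁₀(1.510e+09) = 91.79 dB.

92 dB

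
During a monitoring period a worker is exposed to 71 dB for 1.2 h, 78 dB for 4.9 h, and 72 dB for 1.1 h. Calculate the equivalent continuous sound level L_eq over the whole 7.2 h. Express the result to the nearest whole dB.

The energy average is taken in the linear domain: L_eq = 10·log₁₀[(Σ tᵢ·10^(Lᵢ/10))/T], T = 7.2 h.
Σ tᵢ·10^(Lᵢ/10) = 1.2·10^(71/10) + 4.9·10^(78/10) + 1.1·10^(72/10) = 3.417e+08.
L_eq = 10·log₁₀(3.417e+08/7.2) = 76.76 dB.

77 dB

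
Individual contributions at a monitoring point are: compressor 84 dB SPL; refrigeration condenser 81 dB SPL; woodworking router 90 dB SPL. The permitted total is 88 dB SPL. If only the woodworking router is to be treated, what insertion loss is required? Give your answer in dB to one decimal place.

6.0 dB

Everything except the woodworking router sums to 10^(84/10) + 10^(81/10) = 3.771e+08 in linear terms, 85.76 dB SPL.
To meet 88 dB SPL overall, the treated woodworking router may contribute at most 10^(88/10) − 3.771e+08 = 2.539e+08, i.e. 84.05 dB SPL.
Required insertion loss = 90 − 84.05 = 5.95 dB.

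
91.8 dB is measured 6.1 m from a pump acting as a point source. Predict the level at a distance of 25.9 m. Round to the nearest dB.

For a point source, L₂ = L₁ − 20·log₁₀(r₂/r₁).
L₂ = 91.8 − 20·log₁₀(25.9/6.1) = 91.8 − 12.559 = 79.24 dB.

79 dB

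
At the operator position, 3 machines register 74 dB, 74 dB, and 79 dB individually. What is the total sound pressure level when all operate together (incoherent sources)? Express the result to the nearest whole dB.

For uncorrelated sources the intensities add, so convert each level to linear form, sum, and take 10·log₁₀ of the total.
Σ 10^(L/10) = 10^(74/10) + 10^(74/10) + 10^(79/10) = 1.297e+08.
L_total = 10·log₁₀(1.297e+08) = 81.13 dB.

81 dB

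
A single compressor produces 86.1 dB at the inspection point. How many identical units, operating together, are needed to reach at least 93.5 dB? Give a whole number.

The shortfall is 93.5 − 86.1 = 7.4 dB, and N units add 10·log₁₀ N, so need 10·log₁₀ N ≥ 7.4.
N ≥ 10^(7.4/10) = 5.495, so N = 6.

6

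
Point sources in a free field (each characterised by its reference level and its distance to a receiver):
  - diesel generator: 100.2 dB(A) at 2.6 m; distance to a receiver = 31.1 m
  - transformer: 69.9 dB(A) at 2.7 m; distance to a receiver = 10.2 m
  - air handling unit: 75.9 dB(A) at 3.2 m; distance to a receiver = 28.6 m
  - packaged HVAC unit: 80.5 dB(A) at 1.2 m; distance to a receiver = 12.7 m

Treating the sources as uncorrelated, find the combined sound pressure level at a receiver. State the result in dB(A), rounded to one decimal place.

78.8 dB(A)

Apply inverse-square spreading to bring every level to the receiver, then sum 10^(L/10).
diesel generator: 100.2 − 20·log₁₀(31.1/2.6) = 100.2 − 21.56 = 78.64 dB(A).
transformer: 69.9 − 20·log₁₀(10.2/2.7) = 69.9 − 11.54 = 58.36 dB(A).
air handling unit: 75.9 − 20·log₁₀(28.6/3.2) = 75.9 − 19.02 = 56.88 dB(A).
packaged HVAC unit: 80.5 − 20·log₁₀(12.7/1.2) = 80.5 − 20.49 = 60.01 dB(A).
Σ 10^(L/10) = 7.536e+07 → L_total = 10·log₁₀(7.536e+07) = 78.77 dB(A).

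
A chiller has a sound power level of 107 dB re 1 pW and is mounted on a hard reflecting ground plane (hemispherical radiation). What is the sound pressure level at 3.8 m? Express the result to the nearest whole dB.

87 dB

The power spreads over a hemisphere of area 2π·r², so L_p = L_w − 10·log₁₀(2π·r²).
2π·r² = 90.73 m², 10·log₁₀ of that is 19.577 dB.
L_p = 107 − 19.577 = 87.42 dB.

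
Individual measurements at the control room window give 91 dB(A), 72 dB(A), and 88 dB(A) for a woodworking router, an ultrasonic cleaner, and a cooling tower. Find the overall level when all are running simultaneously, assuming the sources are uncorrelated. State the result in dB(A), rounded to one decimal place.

92.8 dB(A)

Incoherent sources combine by intensity addition: L_total = 10·log₁₀(Σ 10^(L_i/10)).
Σ 10^(L/10) = 10^(91/10) + 10^(72/10) + 10^(88/10) = 1.906e+09.
L_total = 10·log₁₀(1.906e+09) = 92.80 dB(A).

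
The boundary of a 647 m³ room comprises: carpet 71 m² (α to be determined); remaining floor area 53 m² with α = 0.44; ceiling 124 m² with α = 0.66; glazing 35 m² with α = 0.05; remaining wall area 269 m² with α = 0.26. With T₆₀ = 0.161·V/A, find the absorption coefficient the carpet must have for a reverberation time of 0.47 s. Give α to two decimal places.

0.63

From T₆₀ = 0.161·V/A, the target T₆₀ = 0.47 s needs A = 0.161·647/0.47 = 221.63 m².
Absorption from the other surfaces = 53·0.44 + 124·0.66 + 35·0.05 + 269·0.26 = 176.85 m², so the carpet must supply 44.78 m² over 71 m².
α = 44.78/71 = 0.631.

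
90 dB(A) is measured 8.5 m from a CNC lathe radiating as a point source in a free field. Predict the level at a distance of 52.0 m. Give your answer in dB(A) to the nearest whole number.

74 dB(A)

Spherical spreading from a point source gives a 20·log₁₀(r₂/r₁) drop.
L₂ = 90 − 20·log₁₀(52.0/8.5) = 90 − 15.732 = 74.27 dB(A).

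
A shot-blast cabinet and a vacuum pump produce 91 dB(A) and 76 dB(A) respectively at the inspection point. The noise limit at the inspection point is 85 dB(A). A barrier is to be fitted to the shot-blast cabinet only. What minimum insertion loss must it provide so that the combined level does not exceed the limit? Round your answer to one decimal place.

6.6 dB

Fixed contribution from the other source: Σ 10^(L/10) = 10^(76/10) = 3.981e+07 (76.00 dB(A)).
The limit corresponds to 10^(85/10) = 3.162e+08; subtracting the fixed part leaves 2.764e+08 for the shot-blast cabinet, i.e. 84.42 dB(A).
Required insertion loss = 91 − 84.42 = 6.58 dB.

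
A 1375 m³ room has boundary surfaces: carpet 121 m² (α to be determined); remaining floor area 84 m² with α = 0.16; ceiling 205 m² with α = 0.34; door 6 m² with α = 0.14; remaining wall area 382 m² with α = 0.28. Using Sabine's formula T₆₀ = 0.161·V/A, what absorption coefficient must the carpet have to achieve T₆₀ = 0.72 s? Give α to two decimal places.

From T₆₀ = 0.161·V/A, the target T₆₀ = 0.72 s needs A = 0.161·1375/0.72 = 307.47 m².
Absorption from the other surfaces = 84·0.16 + 205·0.34 + 6·0.14 + 382·0.28 = 190.94 m², so the carpet must supply 116.53 m² over 121 m².
α = 116.53/121 = 0.963.

0.96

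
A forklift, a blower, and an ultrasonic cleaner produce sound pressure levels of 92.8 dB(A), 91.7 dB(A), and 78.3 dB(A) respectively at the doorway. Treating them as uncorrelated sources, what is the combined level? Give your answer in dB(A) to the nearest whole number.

95 dB(A)

Incoherent sources combine by intensity addition: L_total = 10·log₁₀(Σ 10^(L_i/10)).
Σ 10^(L/10) = 10^(92.8/10) + 10^(91.7/10) + 10^(78.3/10) = 3.452e+09.
L_total = 10·log₁₀(3.452e+09) = 95.38 dB(A).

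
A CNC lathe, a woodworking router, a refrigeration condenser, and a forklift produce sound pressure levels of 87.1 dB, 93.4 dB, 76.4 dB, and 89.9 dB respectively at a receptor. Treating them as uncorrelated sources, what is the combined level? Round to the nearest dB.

For uncorrelated sources the intensities add, so convert each level to linear form, sum, and take 10·log₁₀ of the total.
Σ 10^(L/10) = 10^(87.1/10) + 10^(93.4/10) + 10^(76.4/10) + 10^(89.9/10) = 3.722e+09.
L_total = 10·log₁₀(3.722e+09) = 95.71 dB.

96 dB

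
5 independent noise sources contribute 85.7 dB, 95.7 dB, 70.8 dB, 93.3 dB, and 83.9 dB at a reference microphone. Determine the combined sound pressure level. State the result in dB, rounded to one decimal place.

For uncorrelated sources the intensities add, so convert each level to linear form, sum, and take 10·log₁₀ of the total.
Σ 10^(L/10) = 10^(85.7/10) + 10^(95.7/10) + 10^(70.8/10) + 10^(93.3/10) + 10^(83.9/10) = 6.482e+09.
L_total = 10·log₁₀(6.482e+09) = 98.12 dB.

98.1 dB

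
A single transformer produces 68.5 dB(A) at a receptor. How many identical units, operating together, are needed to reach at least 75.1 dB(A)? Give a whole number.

5

N identical sources give L₁ + 10·log₁₀ N, so require 10·log₁₀ N ≥ 75.1 − 68.5 = 6.6 dB.
N ≥ 10^(6.6/10) = 4.571, so N = 5.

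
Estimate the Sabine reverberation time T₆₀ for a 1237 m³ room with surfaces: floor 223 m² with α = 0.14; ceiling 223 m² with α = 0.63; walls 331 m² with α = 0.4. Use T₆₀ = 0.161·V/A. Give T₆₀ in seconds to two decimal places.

Summing Sᵢαᵢ: 223·0.14 + 223·0.63 + 331·0.4 = 304.11 m².
T₆₀ = 0.161·V/A = 0.161·1237/304.11 = 0.655 s.

0.65 s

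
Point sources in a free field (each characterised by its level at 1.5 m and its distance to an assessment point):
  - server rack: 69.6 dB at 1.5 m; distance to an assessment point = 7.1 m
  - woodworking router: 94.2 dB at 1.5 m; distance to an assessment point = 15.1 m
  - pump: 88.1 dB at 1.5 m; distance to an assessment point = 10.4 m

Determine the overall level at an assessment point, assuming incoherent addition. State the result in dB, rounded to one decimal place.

First find each source's level at the receiver (point-source: −20·log₁₀(r/r_ref)), then combine on an intensity basis.
server rack: 69.6 − 20·log₁₀(7.1/1.5) = 69.6 − 13.50 = 56.10 dB.
woodworking router: 94.2 − 20·log₁₀(15.1/1.5) = 94.2 − 20.06 = 74.14 dB.
pump: 88.1 − 20·log₁₀(10.4/1.5) = 88.1 − 16.82 = 71.28 dB.
Σ 10^(L/10) = 3.979e+07 → L_total = 10·log₁₀(3.979e+07) = 76.00 dB.

76.0 dB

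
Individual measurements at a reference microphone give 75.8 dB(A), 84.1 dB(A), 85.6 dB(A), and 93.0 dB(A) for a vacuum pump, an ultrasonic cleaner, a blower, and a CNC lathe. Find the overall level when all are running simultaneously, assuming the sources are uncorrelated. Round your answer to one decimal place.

94.2 dB(A)

For uncorrelated sources the intensities add, so convert each level to linear form, sum, and take 10·log₁₀ of the total.
Σ 10^(L/10) = 10^(75.8/10) + 10^(84.1/10) + 10^(85.6/10) + 10^(93.0/10) = 2.653e+09.
L_total = 10·log₁₀(2.653e+09) = 94.24 dB(A).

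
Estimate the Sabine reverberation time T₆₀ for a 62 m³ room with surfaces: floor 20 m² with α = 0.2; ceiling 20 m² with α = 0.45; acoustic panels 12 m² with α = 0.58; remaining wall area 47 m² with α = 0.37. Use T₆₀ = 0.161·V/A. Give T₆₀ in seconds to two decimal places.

Total absorption A = 20·0.2 + 20·0.45 + 12·0.58 + 47·0.37 = 37.35 m² sabins.
T₆₀ = 0.161·V/A = 0.161·62/37.35 = 0.267 s.

0.27 s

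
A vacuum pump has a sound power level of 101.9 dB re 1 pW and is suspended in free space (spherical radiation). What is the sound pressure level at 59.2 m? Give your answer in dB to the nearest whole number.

L_p = L_w − 10·log₁₀(4π·r²) with r = 59.2 m.
4π·r² = 4.404e+04 m², 10·log₁₀ of that is 46.439 dB.
L_p = 101.9 − 46.439 = 55.46 dB.

55 dB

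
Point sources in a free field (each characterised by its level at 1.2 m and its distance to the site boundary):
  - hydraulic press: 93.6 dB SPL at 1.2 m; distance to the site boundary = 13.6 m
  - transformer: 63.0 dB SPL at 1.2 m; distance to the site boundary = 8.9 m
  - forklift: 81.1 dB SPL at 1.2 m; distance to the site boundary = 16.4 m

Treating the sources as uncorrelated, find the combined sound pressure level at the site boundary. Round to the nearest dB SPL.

First find each source's level at the receiver (point-source: −20·log₁₀(r/r_ref)), then combine on an intensity basis.
hydraulic press: 93.6 − 20·log₁₀(13.6/1.2) = 93.6 − 21.09 = 72.51 dB SPL.
transformer: 63.0 − 20·log₁₀(8.9/1.2) = 63.0 − 17.40 = 45.60 dB SPL.
forklift: 81.1 − 20·log₁₀(16.4/1.2) = 81.1 − 22.71 = 58.39 dB SPL.
Σ 10^(L/10) = 1.856e+07 → L_total = 10·log₁₀(1.856e+07) = 72.69 dB SPL.

73 dB SPL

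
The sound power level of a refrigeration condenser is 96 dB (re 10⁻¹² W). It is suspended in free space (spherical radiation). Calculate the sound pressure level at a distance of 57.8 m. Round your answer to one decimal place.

The power spreads over a sphere of area 4π·r², so L_p = L_w − 10·log₁₀(4π·r²).
4π·r² = 4.198e+04 m², 10·log₁₀ of that is 46.231 dB.
L_p = 96 − 46.231 = 49.77 dB.

49.8 dB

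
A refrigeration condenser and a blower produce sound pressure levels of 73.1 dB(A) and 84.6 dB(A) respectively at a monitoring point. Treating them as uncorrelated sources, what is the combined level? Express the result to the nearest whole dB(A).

85 dB(A)

For uncorrelated sources the intensities add, so convert each level to linear form, sum, and take 10·log₁₀ of the total.
Σ 10^(L/10) = 10^(73.1/10) + 10^(84.6/10) = 3.088e+08.
L_total = 10·log₁₀(3.088e+08) = 84.90 dB(A).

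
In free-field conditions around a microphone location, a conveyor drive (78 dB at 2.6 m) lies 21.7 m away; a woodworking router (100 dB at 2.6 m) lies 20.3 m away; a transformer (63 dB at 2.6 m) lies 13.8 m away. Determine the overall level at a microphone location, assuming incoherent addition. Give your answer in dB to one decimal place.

82.2 dB

Propagate each source to the receiver with L = L_ref − 20·log₁₀(r/r_ref), then add intensities.
conveyor drive: 78 − 20·log₁₀(21.7/2.6) = 78 − 18.43 = 59.57 dB.
woodworking router: 100 − 20·log₁₀(20.3/2.6) = 100 − 17.85 = 82.15 dB.
transformer: 63 − 20·log₁₀(13.8/2.6) = 63 − 14.50 = 48.50 dB.
Σ 10^(L/10) = 1.650e+08 → L_total = 10·log₁₀(1.650e+08) = 82.18 dB.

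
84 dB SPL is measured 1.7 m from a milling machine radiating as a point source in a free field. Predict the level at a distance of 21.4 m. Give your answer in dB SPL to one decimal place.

Spherical spreading from a point source gives a 20·log₁₀(r₂/r₁) drop.
L₂ = 84 − 20·log₁₀(21.4/1.7) = 84 − 21.999 = 62.00 dB SPL.

62.0 dB SPL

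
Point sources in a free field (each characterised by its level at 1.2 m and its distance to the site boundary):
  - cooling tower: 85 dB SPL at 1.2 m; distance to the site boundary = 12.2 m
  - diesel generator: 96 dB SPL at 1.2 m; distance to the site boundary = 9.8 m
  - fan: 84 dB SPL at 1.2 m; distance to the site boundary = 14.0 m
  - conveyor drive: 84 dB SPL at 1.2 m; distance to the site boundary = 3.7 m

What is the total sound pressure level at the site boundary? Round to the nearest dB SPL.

80 dB SPL

Apply inverse-square spreading to bring every level to the receiver, then sum 10^(L/10).
cooling tower: 85 − 20·log₁₀(12.2/1.2) = 85 − 20.14 = 64.86 dB SPL.
diesel generator: 96 − 20·log₁₀(9.8/1.2) = 96 − 18.24 = 77.76 dB SPL.
fan: 84 − 20·log₁₀(14.0/1.2) = 84 − 21.34 = 62.66 dB SPL.
conveyor drive: 84 − 20·log₁₀(3.7/1.2) = 84 − 9.78 = 74.22 dB SPL.
Σ 10^(L/10) = 9.102e+07 → L_total = 10·log₁₀(9.102e+07) = 79.59 dB SPL.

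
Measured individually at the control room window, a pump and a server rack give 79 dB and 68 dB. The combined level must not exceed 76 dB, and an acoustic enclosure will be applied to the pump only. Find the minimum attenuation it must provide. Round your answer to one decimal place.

3.7 dB

The untreated sources together contribute 10^(68/10) = 6.310e+06, i.e. 68.00 dB.
The limit corresponds to 10^(76/10) = 3.981e+07; subtracting the fixed part leaves 3.350e+07 for the pump, i.e. 75.25 dB.
Required insertion loss = 79 − 75.25 = 3.75 dB.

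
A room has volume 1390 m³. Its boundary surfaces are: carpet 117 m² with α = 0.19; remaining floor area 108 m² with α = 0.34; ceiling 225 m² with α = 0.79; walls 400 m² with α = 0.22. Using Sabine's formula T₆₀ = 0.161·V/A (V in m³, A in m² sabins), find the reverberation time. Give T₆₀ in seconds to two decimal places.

A = Σ Sᵢαᵢ = 117·0.19 + 108·0.34 + 225·0.79 + 400·0.22 = 324.70 m².
T₆₀ = 0.161·V/A = 0.161·1390/324.70 = 0.689 s.

0.69 s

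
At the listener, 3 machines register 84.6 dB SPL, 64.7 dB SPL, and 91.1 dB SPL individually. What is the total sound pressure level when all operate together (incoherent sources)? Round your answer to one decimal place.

For uncorrelated sources the intensities add, so convert each level to linear form, sum, and take 10·log₁₀ of the total.
Σ 10^(L/10) = 10^(84.6/10) + 10^(64.7/10) + 10^(91.1/10) = 1.580e+09.
L_total = 10·log₁₀(1.580e+09) = 91.99 dB SPL.

92.0 dB SPL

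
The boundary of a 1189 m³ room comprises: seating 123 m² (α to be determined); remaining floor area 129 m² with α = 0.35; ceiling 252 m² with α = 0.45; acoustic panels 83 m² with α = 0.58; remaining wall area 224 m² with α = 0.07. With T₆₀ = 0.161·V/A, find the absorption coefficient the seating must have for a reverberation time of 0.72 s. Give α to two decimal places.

0.35

Required total absorption A = 0.161·1189/0.72 = 265.87 m².
Absorption from the other surfaces = 129·0.35 + 252·0.45 + 83·0.58 + 224·0.07 = 222.37 m², so the seating must supply 43.50 m² over 123 m².
α = 43.50/123 = 0.354.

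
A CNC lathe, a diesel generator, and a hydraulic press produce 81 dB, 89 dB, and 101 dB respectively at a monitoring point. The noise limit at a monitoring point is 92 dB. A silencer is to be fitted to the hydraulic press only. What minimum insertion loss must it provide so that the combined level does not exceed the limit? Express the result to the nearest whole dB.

Everything except the hydraulic press sums to 10^(81/10) + 10^(89/10) = 9.202e+08 in linear terms, 89.64 dB.
To meet 92 dB overall, the treated hydraulic press may contribute at most 10^(92/10) − 9.202e+08 = 6.647e+08, i.e. 88.23 dB.
So the hydraulic press must be reduced from 101 to 88.23 dB: IL = 12.77 dB.

13 dB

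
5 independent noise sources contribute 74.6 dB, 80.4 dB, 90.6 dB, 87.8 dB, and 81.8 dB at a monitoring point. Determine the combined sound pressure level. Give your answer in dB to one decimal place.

Incoherent sources combine by intensity addition: L_total = 10·log₁₀(Σ 10^(L_i/10)).
Σ 10^(L/10) = 10^(74.6/10) + 10^(80.4/10) + 10^(90.6/10) + 10^(87.8/10) + 10^(81.8/10) = 2.041e+09.
L_total = 10·log₁₀(2.041e+09) = 93.10 dB.

93.1 dB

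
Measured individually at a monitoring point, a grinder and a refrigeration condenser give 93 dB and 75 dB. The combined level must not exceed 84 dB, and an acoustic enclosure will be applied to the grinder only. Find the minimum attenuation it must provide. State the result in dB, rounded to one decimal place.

Everything except the grinder sums to 10^(75/10) = 3.162e+07 in linear terms, 75.00 dB.
The limit corresponds to 10^(84/10) = 2.512e+08; subtracting the fixed part leaves 2.196e+08 for the grinder, i.e. 83.42 dB.
So the grinder must be reduced from 93 to 83.42 dB: IL = 9.58 dB.

9.6 dB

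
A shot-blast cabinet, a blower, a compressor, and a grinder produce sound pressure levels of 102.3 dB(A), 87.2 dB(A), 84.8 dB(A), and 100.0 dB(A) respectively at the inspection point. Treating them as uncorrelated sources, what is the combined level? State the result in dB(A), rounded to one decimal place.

104.4 dB(A)

Incoherent sources combine by intensity addition: L_total = 10·log₁₀(Σ 10^(L_i/10)).
Σ 10^(L/10) = 10^(102.3/10) + 10^(87.2/10) + 10^(84.8/10) + 10^(100.0/10) = 2.781e+10.
L_total = 10·log₁₀(2.781e+10) = 104.44 dB(A).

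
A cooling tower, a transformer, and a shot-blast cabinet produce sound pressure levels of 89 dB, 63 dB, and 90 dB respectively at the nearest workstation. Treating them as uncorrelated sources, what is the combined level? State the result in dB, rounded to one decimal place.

92.5 dB

Incoherent sources combine by intensity addition: L_total = 10·log₁₀(Σ 10^(L_i/10)).
Σ 10^(L/10) = 10^(89/10) + 10^(63/10) + 10^(90/10) = 1.796e+09.
L_total = 10·log₁₀(1.796e+09) = 92.54 dB.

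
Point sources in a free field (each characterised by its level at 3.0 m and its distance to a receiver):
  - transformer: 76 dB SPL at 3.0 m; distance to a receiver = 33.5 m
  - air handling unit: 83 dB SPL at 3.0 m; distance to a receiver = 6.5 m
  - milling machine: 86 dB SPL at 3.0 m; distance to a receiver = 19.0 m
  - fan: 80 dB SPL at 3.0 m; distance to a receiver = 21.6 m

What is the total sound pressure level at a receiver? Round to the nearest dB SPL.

77 dB SPL

Propagate each source to the receiver with L = L_ref − 20·log₁₀(r/r_ref), then add intensities.
transformer: 76 − 20·log₁₀(33.5/3.0) = 76 − 20.96 = 55.04 dB SPL.
air handling unit: 83 − 20·log₁₀(6.5/3.0) = 83 − 6.72 = 76.28 dB SPL.
milling machine: 86 − 20·log₁₀(19.0/3.0) = 86 − 16.03 = 69.97 dB SPL.
fan: 80 − 20·log₁₀(21.6/3.0) = 80 − 17.15 = 62.85 dB SPL.
Σ 10^(L/10) = 5.468e+07 → L_total = 10·log₁₀(5.468e+07) = 77.38 dB SPL.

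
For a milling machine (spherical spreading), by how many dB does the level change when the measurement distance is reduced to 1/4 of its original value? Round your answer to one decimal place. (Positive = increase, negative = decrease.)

With spherical spreading the level changes by −20·log₁₀(r₂/r₁).
ΔL = −20·log₁₀(0.25) = +12.04 dB.

+12.0 dB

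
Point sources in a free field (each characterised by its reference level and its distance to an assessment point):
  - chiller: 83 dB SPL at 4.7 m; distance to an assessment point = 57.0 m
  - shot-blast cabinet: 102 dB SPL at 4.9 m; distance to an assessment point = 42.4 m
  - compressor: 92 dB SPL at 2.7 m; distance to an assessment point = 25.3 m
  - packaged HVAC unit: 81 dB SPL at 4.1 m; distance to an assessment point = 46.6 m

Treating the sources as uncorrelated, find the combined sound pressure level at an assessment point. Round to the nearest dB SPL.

84 dB SPL

First find each source's level at the receiver (point-source: −20·log₁₀(r/r_ref)), then combine on an intensity basis.
chiller: 83 − 20·log₁₀(57.0/4.7) = 83 − 21.68 = 61.32 dB SPL.
shot-blast cabinet: 102 − 20·log₁₀(42.4/4.9) = 102 − 18.74 = 83.26 dB SPL.
compressor: 92 − 20·log₁₀(25.3/2.7) = 92 − 19.44 = 72.56 dB SPL.
packaged HVAC unit: 81 − 20·log₁₀(46.6/4.1) = 81 − 21.11 = 59.89 dB SPL.
Σ 10^(L/10) = 2.321e+08 → L_total = 10·log₁₀(2.321e+08) = 83.66 dB SPL.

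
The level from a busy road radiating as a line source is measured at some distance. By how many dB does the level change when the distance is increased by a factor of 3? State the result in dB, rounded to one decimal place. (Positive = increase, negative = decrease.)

-4.8 dB

Line-source spreading: ΔL = −10·log₁₀(r₂/r₁).
ΔL = −10·log₁₀(3) = -4.77 dB.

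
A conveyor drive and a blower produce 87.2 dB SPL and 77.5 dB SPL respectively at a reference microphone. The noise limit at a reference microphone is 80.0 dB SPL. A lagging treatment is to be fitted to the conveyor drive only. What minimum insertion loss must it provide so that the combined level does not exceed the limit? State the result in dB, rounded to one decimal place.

10.8 dB

Fixed contribution from the other source: Σ 10^(L/10) = 10^(77.5/10) = 5.623e+07 (77.50 dB SPL).
To meet 80.0 dB SPL overall, the treated conveyor drive may contribute at most 10^(80.0/10) − 5.623e+07 = 4.377e+07, i.e. 76.41 dB SPL.
Required insertion loss = 87.2 − 76.41 = 10.79 dB.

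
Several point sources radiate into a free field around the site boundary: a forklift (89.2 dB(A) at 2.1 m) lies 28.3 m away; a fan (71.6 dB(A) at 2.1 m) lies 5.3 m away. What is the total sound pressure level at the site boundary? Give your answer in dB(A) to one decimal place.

Apply inverse-square spreading to bring every level to the receiver, then sum 10^(L/10).
forklift: 89.2 − 20·log₁₀(28.3/2.1) = 89.2 − 22.59 = 66.61 dB(A).
fan: 71.6 − 20·log₁₀(5.3/2.1) = 71.6 − 8.04 = 63.56 dB(A).
Σ 10^(L/10) = 6.849e+06 → L_total = 10·log₁₀(6.849e+06) = 68.36 dB(A).

68.4 dB(A)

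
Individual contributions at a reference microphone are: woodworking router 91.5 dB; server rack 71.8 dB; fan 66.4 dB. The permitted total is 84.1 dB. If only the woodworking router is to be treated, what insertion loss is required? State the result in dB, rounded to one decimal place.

Fixed contribution from the other sources: Σ 10^(L/10) = 10^(71.8/10) + 10^(66.4/10) = 1.950e+07 (72.90 dB).
The limit corresponds to 10^(84.1/10) = 2.570e+08; subtracting the fixed part leaves 2.375e+08 for the woodworking router, i.e. 83.76 dB.
So the woodworking router must be reduced from 91.5 to 83.76 dB: IL = 7.74 dB.

7.7 dB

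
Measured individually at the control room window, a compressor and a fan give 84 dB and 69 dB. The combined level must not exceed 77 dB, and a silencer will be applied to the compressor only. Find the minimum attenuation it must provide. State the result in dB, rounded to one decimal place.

Fixed contribution from the other source: Σ 10^(L/10) = 10^(69/10) = 7.943e+06 (69.00 dB).
The limit corresponds to 10^(77/10) = 5.012e+07; subtracting the fixed part leaves 4.218e+07 for the compressor, i.e. 76.25 dB.
So the compressor must be reduced from 84 to 76.25 dB: IL = 7.75 dB.

7.7 dB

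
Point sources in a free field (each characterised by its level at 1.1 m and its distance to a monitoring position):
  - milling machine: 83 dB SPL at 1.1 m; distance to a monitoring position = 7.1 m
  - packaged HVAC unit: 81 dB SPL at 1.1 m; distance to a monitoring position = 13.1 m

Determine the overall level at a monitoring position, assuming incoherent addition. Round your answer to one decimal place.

67.5 dB SPL

Propagate each source to the receiver with L = L_ref − 20·log₁₀(r/r_ref), then add intensities.
milling machine: 83 − 20·log₁₀(7.1/1.1) = 83 − 16.20 = 66.80 dB SPL.
packaged HVAC unit: 81 − 20·log₁₀(13.1/1.1) = 81 − 21.52 = 59.48 dB SPL.
Σ 10^(L/10) = 5.677e+06 → L_total = 10·log₁₀(5.677e+06) = 67.54 dB SPL.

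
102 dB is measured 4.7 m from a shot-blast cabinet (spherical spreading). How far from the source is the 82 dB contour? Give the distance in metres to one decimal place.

For a point source L₁ − L₂ = 20·log₁₀(r₂/r₁), so r₂ = r₁·10^((L₁−L₂)/20).
r₂ = 4.7·10^((102−82)/20) = 4.7·10^(20.0/20) = 47.00 m.

47.0 m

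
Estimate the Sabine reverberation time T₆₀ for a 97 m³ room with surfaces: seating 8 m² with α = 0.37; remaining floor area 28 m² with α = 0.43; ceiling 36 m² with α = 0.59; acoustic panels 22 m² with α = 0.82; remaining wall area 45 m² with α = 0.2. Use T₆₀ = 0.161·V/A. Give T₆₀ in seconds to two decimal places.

0.25 s

Total absorption A = 8·0.37 + 28·0.43 + 36·0.59 + 22·0.82 + 45·0.2 = 63.28 m² sabins.
T₆₀ = 0.161 × 97 / 63.28 = 0.247 s.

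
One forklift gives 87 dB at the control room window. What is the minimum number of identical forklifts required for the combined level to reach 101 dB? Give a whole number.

N identical sources give L₁ + 10·log₁₀ N, so require 10·log₁₀ N ≥ 101 − 87 = 14.0 dB.
N ≥ 10^(14.0/10) = 25.119, so N = 26.

26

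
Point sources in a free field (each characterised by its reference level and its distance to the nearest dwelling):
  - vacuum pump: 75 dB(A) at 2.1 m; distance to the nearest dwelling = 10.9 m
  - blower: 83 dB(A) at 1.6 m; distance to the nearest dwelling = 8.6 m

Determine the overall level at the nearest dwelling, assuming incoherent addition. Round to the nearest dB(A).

69 dB(A)

Propagate each source to the receiver with L = L_ref − 20·log₁₀(r/r_ref), then add intensities.
vacuum pump: 75 − 20·log₁₀(10.9/2.1) = 75 − 14.30 = 60.70 dB(A).
blower: 83 − 20·log₁₀(8.6/1.6) = 83 − 14.61 = 68.39 dB(A).
Σ 10^(L/10) = 8.080e+06 → L_total = 10·log₁₀(8.080e+06) = 69.07 dB(A).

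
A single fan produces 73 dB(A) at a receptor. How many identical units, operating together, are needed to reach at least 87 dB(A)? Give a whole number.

26

The shortfall is 87 − 73 = 14.0 dB, and N units add 10·log₁₀ N, so need 10·log₁₀ N ≥ 14.0.
N ≥ 10^(14.0/10) = 25.119, so N = 26.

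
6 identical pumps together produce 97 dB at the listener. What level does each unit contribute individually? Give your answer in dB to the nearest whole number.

6 equal contributions raise the level by 10·log₁₀ 6 = 7.782 dB, so each unit alone gives 97 − 7.782.

89 dB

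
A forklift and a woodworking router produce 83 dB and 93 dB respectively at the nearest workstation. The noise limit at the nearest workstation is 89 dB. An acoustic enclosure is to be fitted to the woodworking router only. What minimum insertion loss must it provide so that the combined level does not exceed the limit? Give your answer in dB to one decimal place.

Fixed contribution from the other source: Σ 10^(L/10) = 10^(83/10) = 1.995e+08 (83.00 dB).
To meet 89 dB overall, the treated woodworking router may contribute at most 10^(89/10) − 1.995e+08 = 5.948e+08, i.e. 87.74 dB.
So the woodworking router must be reduced from 93 to 87.74 dB: IL = 5.26 dB.

5.3 dB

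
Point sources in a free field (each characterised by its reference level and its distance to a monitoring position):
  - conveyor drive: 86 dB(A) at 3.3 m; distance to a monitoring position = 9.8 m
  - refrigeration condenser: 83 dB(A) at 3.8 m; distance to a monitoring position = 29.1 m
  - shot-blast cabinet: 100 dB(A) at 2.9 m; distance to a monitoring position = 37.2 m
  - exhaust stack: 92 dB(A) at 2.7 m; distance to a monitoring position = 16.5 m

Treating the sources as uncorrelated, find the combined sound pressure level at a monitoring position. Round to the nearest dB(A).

82 dB(A)

Apply inverse-square spreading to bring every level to the receiver, then sum 10^(L/10).
conveyor drive: 86 − 20·log₁₀(9.8/3.3) = 86 − 9.45 = 76.55 dB(A).
refrigeration condenser: 83 − 20·log₁₀(29.1/3.8) = 83 − 17.68 = 65.32 dB(A).
shot-blast cabinet: 100 − 20·log₁₀(37.2/2.9) = 100 − 22.16 = 77.84 dB(A).
exhaust stack: 92 − 20·log₁₀(16.5/2.7) = 92 − 15.72 = 76.28 dB(A).
Σ 10^(L/10) = 1.518e+08 → L_total = 10·log₁₀(1.518e+08) = 81.81 dB(A).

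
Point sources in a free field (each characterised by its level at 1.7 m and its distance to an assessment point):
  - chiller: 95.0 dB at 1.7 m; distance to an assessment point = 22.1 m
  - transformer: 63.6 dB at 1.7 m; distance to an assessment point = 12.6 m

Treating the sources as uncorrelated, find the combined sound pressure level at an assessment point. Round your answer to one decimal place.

72.7 dB

First find each source's level at the receiver (point-source: −20·log₁₀(r/r_ref)), then combine on an intensity basis.
chiller: 95.0 − 20·log₁₀(22.1/1.7) = 95.0 − 22.28 = 72.72 dB.
transformer: 63.6 − 20·log₁₀(12.6/1.7) = 63.6 − 17.40 = 46.20 dB.
Σ 10^(L/10) = 1.875e+07 → L_total = 10·log₁₀(1.875e+07) = 72.73 dB.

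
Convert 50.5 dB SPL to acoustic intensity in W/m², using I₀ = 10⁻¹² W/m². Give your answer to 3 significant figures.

I = I₀·10^(L/10) = 10⁻¹² × 10^(50.5/10) = 10^(-6.950).

1.12e-07 W/m²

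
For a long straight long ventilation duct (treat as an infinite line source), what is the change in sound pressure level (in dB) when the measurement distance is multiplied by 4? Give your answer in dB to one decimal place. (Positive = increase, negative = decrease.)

A line source loses 3 dB per doubling of distance; generally ΔL = −10·log₁₀(r₂/r₁).
ΔL = −10·log₁₀(4) = -6.02 dB.

-6.0 dB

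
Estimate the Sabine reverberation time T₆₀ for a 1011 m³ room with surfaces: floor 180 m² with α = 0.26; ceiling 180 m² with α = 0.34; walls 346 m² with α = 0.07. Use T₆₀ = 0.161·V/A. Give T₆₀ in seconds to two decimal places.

Total absorption A = 180·0.26 + 180·0.34 + 346·0.07 = 132.22 m² sabins.
T₆₀ = 0.161 × 1011 / 132.22 = 1.231 s.

1.23 s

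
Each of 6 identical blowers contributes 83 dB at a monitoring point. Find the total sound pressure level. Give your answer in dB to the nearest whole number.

L_total = L₁ + 10·log₁₀ N for N identical incoherent sources.
L_total = 83 + 10·log₁₀(6) = 83 + 7.782 = 90.78 dB.

91 dB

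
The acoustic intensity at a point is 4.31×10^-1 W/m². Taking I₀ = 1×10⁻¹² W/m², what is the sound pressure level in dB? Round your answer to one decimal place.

116.3 dB

Dividing by I₀ shifts the exponent by 12: I/I₀ = 4.31×10^11.
L = 10·(0.6345 + 11) = 116.34 dB.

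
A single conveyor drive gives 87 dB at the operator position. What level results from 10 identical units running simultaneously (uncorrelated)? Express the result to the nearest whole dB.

97 dB

L_total = L₁ + 10·log₁₀ N for N identical incoherent sources.
L_total = 87 + 10·log₁₀(10) = 87 + 10.000 = 97.00 dB.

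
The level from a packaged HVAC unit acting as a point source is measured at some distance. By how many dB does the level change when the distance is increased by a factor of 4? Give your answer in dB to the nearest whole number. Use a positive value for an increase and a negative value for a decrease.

-12 dB

With spherical spreading the level changes by −20·log₁₀(r₂/r₁).
ΔL = −20·log₁₀(4) = -12.04 dB.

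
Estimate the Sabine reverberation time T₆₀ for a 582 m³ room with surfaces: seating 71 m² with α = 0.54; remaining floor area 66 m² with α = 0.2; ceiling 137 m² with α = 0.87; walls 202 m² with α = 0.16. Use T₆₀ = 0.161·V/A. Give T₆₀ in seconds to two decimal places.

0.46 s

Total absorption A = 71·0.54 + 66·0.2 + 137·0.87 + 202·0.16 = 203.05 m² sabins.
T₆₀ = 0.161·V/A = 0.161·582/203.05 = 0.461 s.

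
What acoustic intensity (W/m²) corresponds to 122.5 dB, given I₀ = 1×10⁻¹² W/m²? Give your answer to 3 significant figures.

L = 10·log₁₀(I/I₀) ⇒ I = I₀·10^(L/10) = 10⁻¹² × 10^12.25.

1.78 W/m²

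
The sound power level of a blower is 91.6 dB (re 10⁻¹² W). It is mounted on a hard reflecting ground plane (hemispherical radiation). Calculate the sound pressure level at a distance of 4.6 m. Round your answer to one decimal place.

The power spreads over a hemisphere of area 2π·r², so L_p = L_w − 10·log₁₀(2π·r²).
2π·r² = 133 m², 10·log₁₀ of that is 21.237 dB.
L_p = 91.6 − 21.237 = 70.36 dB.

70.4 dB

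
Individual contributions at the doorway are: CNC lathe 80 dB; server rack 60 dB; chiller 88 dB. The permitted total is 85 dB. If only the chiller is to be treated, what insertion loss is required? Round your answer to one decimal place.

Everything except the chiller sums to 10^(80/10) + 10^(60/10) = 1.010e+08 in linear terms, 80.04 dB.
To meet 85 dB overall, the treated chiller may contribute at most 10^(85/10) − 1.010e+08 = 2.152e+08, i.e. 83.33 dB.
Required insertion loss = 88 − 83.33 = 4.67 dB.

4.7 dB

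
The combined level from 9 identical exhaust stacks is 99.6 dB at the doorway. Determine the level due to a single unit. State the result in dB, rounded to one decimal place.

9 equal contributions raise the level by 10·log₁₀ 9 = 9.542 dB, so each unit alone gives 99.6 − 9.542.

90.1 dB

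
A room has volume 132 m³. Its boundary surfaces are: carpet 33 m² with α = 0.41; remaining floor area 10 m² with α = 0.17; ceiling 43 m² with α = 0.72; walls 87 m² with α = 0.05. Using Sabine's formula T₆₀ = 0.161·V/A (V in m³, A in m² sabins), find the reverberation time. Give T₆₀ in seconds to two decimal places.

0.42 s

Total absorption A = 33·0.41 + 10·0.17 + 43·0.72 + 87·0.05 = 50.54 m² sabins.
T₆₀ = 0.161 × 132 / 50.54 = 0.420 s.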